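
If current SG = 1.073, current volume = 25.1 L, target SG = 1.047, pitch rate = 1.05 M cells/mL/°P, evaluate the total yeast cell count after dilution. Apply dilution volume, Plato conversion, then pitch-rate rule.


V_w = V·((SG_c−1)/(SG_t−1)−1);  °P = 259 − 259/SG_t;  cells = rate·(V+V_w)·°P
V_w = 25.1·((1.073−1)/(1.047−1)−1) = 13.8851
V_final = 25.1 + 13.8851 = 38.9851
°P = 259 − 259/1.047 = 11.6266
cells = 1.05·38.9851·11.6266

475.9255 billion cells


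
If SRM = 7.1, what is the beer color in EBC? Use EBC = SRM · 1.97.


EBC = 7.1 · 1.97

13.9870 EBC


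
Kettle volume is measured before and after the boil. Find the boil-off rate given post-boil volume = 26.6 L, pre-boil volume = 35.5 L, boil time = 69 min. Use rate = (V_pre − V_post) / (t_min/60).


rate = (35.5 − 26.6) / (69/60)

7.7391 L/hr


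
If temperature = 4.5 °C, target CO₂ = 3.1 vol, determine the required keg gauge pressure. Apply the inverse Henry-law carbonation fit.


psi = vols/(0.01821 + 0.09011·e^(−0.04·T)) − 14.695
psi = 3.1/(0.01821 + 0.09011·e^(−0.04·4.5)) − 14.695

18.4685 psi


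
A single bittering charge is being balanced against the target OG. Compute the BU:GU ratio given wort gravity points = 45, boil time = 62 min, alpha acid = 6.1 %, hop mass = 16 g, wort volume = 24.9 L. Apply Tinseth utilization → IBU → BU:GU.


U = 1.65·0.000125^(GP/1000)·(1−e^(−0.04t))/4.15;  IBU = (α/100)·m·U·1000/V;  BU:GU = IBU/GP
U = 1.65·0.000125^(45/1000)·(1−e^(−0.04·62))/4.15 = 0.2431
IBU = (6.1/100)·16·0.2431·1000/24.9 = 9.5294
BU:GU = 9.5294/45

0.2118


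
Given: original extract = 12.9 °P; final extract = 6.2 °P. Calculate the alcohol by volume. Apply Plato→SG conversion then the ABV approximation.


SG = 259/(259 − P);  ABV = (OG − FG)·131.25
OG = 259/(259 − 12.9) = 1.0524
FG = 259/(259 − 6.2) = 1.0245
ABV = (1.0524 − 1.0245)·131.25

3.6609 % ABV


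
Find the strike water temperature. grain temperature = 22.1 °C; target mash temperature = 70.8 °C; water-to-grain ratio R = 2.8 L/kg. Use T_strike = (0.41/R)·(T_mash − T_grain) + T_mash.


T_strike = (0.41/2.8)·(70.8 − 22.1) + 70.8

77.9311 °C


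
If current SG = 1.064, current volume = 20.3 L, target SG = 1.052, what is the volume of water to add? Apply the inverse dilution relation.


V_water = V·((SG_curr − 1)/(SG_target − 1) − 1)
V_water = 20.3·((1.064 − 1)/(1.052 − 1) − 1)

4.6846 L


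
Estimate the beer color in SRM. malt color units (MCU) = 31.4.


SRM = 1.4922 · MCU^0.6859
SRM = 1.4922 · 31.4^0.6859

15.8698 SRM


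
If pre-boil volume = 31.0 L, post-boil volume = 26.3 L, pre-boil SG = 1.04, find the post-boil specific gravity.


SG_post = 1 + (SG_pre − 1)·V_pre/V_post
pts_pre = (1.04 − 1)·1000 = 40.0000
pts_post = 40.0000·31.0/26.3 = 47.1483
SG_post = 1 + 47.1483/1000

1.0471


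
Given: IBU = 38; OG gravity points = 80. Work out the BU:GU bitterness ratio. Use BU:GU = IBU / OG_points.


BU:GU = 38 / 80

0.4750


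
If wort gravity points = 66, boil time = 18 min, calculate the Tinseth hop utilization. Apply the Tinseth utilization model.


U = 1.65·0.000125^(GP/1000) · (1 − e^(−0.04·t))/4.15
bigness = 1.65·0.000125^(66/1000) = 0.9118
boil_factor = (1 − e^(−0.04·18))/4.15 = 0.1237
U = 0.9118 · 0.1237

0.1128


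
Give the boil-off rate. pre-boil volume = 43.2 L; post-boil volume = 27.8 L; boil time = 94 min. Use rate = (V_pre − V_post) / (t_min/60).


rate = (43.2 − 27.8) / (94/60)

9.8298 L/hr


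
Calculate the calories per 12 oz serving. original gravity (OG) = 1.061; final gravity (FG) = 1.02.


ABW = (OG−FG)·131.25·0.79/FG;  °P = 259 − 259/SG (for OG→OE and FG→AE);  RE = 0.1808·OE + 0.8192·AE;  Cal = (6.9·ABW + 4·(RE−0.1))·FG·3.55
ABW = (1.061 − 1.02)·131.25·0.79/1.02 = 4.1678
OE = 259 − 259/1.061 = 14.8907 °P
AE = 259 − 259/1.02 = 5.0784 °P
RE = 0.1808·14.8907 + 0.8192·5.0784 = 6.8525 °P
Cal = (6.9·4.1678 + 4·(6.8525−0.1))·1.02·3.55

201.9358 kcal


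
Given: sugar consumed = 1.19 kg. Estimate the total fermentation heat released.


Q = m_sugar · 590 kJ/kg
Q = 1.19 · 590

702.1000 kJ


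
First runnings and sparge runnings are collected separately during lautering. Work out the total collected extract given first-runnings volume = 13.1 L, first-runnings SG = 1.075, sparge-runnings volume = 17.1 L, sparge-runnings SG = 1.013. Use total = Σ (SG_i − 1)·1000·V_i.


first = (1.075 − 1)·1000·13.1 = 982.5000
sparge = (1.013 − 1)·1000·17.1 = 222.3000
total = 982.5000 + 222.3000

1204.8000 gravity·L


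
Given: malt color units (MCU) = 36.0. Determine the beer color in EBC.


SRM = 1.4922·MCU^0.6859;  EBC = SRM·1.97
SRM = 1.4922·36.0^0.6859 = 17.4299
EBC = 17.4299·1.97

34.3369 EBC


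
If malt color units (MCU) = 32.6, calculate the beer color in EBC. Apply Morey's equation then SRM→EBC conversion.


SRM = 1.4922·MCU^0.6859;  EBC = SRM·1.97
SRM = 1.4922·32.6^0.6859 = 16.2833
EBC = 16.2833·1.97

32.0781 EBC


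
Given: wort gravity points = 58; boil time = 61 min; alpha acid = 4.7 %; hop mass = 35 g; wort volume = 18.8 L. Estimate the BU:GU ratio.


U = 1.65·0.000125^(GP/1000)·(1−e^(−0.04t))/4.15;  IBU = (α/100)·m·U·1000/V;  BU:GU = IBU/GP
U = 1.65·0.000125^(58/1000)·(1−e^(−0.04·61))/4.15 = 0.2155
IBU = (4.7/100)·35·0.2155·1000/18.8 = 18.8564
BU:GU = 18.8564/58

0.3251


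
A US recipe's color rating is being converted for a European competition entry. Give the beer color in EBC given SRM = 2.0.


EBC = SRM · 1.97
EBC = 2.0 · 1.97

3.9400 EBC


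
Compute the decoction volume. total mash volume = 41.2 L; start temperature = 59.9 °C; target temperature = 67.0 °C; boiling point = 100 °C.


V_dec = V_total·(T_target − T_start)/(T_boil − T_start)
V_dec = 41.2·(67.0 − 59.9)/(100 − 59.9)

7.2948 L


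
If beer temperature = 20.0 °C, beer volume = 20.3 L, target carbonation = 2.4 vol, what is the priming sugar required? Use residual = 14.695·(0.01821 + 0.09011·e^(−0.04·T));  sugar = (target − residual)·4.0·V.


residual = 14.695·(0.01821 + 0.09011·e^(−0.04·20.0)) = 0.8626
sugar = (2.4 − 0.8626)·4.0·20.3

124.8383 g


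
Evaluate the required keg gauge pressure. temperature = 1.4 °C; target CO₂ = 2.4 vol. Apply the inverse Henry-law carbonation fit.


psi = vols/(0.01821 + 0.09011·e^(−0.04·T)) − 14.695
psi = 2.4/(0.01821 + 0.09011·e^(−0.04·1.4)) − 14.695

8.5130 psi


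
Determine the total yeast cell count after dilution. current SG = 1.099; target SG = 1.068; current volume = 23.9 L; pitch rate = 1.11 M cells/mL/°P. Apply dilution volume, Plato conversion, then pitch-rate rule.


V_w = V·((SG_c−1)/(SG_t−1)−1);  °P = 259 − 259/SG_t;  cells = rate·(V+V_w)·°P
V_w = 23.9·((1.099−1)/(1.068−1)−1) = 10.8956
V_final = 23.9 + 10.8956 = 34.7956
°P = 259 − 259/1.068 = 16.4906
cells = 1.11·34.7956·16.4906

636.9196 billion cells


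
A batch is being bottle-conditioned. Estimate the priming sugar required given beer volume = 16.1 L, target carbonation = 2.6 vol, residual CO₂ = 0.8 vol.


sugar = (target − residual)·4.0·V
sugar = (2.6 − 0.8)·4.0·16.1

115.9200 g


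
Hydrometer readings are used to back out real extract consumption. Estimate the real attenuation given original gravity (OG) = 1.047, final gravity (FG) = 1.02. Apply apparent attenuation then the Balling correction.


AA = (OG−FG)/(OG−1)·100;  RA = AA·0.8192
AA = (1.047 − 1.02)/(1.047 − 1)·100 = 57.4468
RA = 57.4468·0.8192

47.0604 %


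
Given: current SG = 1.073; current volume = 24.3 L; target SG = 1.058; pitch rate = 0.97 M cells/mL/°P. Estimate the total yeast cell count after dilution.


V_w = V·((SG_c−1)/(SG_t−1)−1);  °P = 259 − 259/SG_t;  cells = rate·(V+V_w)·°P
V_w = 24.3·((1.073−1)/(1.058−1)−1) = 6.2845
V_final = 24.3 + 6.2845 = 30.5845
°P = 259 − 259/1.058 = 14.1985
cells = 0.97·30.5845·14.1985

421.2258 billion cells


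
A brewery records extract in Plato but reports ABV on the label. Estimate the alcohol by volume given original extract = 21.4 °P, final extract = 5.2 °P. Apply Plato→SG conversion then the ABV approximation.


SG = 259/(259 − P);  ABV = (OG − FG)·131.25
OG = 259/(259 − 21.4) = 1.0901
FG = 259/(259 − 5.2) = 1.0205
ABV = (1.0901 − 1.0205)·131.25

9.1322 % ABV


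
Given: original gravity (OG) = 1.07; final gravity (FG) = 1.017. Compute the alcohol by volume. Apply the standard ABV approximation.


ABV = (OG − FG) · 131.25
ABV = (1.07 − 1.017) · 131.25

6.9563 % ABV


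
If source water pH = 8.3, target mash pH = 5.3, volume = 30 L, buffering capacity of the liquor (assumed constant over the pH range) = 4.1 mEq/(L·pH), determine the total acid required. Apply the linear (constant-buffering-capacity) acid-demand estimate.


acid = buffering capacity · (pH_source − pH_target) · V
acid = 4.1 · (8.3 − 5.3) · 30

369.0000 mEq


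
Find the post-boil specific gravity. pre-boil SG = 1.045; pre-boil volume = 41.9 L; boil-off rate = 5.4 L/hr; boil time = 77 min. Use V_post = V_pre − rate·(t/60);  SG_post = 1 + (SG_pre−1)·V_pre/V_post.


V_post = 41.9 − 5.4·(77/60) = 34.9700
SG_post = 1 + (1.045 − 1)·41.9/34.9700

1.0539


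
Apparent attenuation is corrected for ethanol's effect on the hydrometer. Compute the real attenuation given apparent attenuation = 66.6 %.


RA = AA · 0.8192
RA = 66.6 · 0.8192

54.5587 %


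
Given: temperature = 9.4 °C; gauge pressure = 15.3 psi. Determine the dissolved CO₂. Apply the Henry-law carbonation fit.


vols = (P + 14.695)·(0.01821 + 0.09011·e^(−0.04·T))
vols = (15.3 + 14.695)·(0.01821 + 0.09011·e^(−0.04·9.4))

2.4020 volumes


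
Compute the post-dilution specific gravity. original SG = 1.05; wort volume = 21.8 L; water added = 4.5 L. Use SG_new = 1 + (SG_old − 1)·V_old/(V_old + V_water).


pts = (1.05 − 1)·1000·21.8/(21.8 + 4.5) = 41.4449
SG_new = 1 + 41.4449/1000

1.0414


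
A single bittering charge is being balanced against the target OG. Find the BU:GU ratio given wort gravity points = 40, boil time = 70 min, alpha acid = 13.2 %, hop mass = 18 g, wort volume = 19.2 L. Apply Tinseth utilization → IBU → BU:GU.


U = 1.65·0.000125^(GP/1000)·(1−e^(−0.04t))/4.15;  IBU = (α/100)·m·U·1000/V;  BU:GU = IBU/GP
U = 1.65·0.000125^(40/1000)·(1−e^(−0.04·70))/4.15 = 0.2607
IBU = (13.2/100)·18·0.2607·1000/19.2 = 32.2560
BU:GU = 32.2560/40

0.8064


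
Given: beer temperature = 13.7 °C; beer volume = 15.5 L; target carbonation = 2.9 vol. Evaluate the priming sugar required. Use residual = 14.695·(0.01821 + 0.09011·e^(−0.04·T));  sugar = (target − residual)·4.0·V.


residual = 14.695·(0.01821 + 0.09011·e^(−0.04·13.7)) = 1.0331
sugar = (2.9 − 1.0331)·4.0·15.5

115.7476 g


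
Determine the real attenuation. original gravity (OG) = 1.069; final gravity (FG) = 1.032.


AA = (OG−FG)/(OG−1)·100;  RA = AA·0.8192
AA = (1.069 − 1.032)/(1.069 − 1)·100 = 53.6232
RA = 53.6232·0.8192

43.9281 %


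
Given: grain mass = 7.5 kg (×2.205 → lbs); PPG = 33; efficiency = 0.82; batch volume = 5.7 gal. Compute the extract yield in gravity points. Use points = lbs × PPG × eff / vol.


lbs = 7.5 × 2.205 = 16.5375
points = 16.5375 × 33 × 0.82 / 5.7

78.5096 points


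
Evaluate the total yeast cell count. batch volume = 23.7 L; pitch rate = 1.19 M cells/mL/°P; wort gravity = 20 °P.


cells (billions) = rate · V_L · °P
cells = 1.19 · 23.7 · 20

564.0600 billion cells


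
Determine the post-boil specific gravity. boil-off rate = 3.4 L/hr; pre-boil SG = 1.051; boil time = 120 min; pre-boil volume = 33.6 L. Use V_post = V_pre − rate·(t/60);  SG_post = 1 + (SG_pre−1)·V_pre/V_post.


V_post = 33.6 − 3.4·(120/60) = 26.8000
SG_post = 1 + (1.051 − 1)·33.6/26.8000

1.0639


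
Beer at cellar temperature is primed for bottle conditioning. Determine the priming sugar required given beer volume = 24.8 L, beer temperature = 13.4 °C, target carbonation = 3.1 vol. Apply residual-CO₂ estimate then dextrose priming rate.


residual = 14.695·(0.01821 + 0.09011·e^(−0.04·T));  sugar = (target − residual)·4.0·V
residual = 14.695·(0.01821 + 0.09011·e^(−0.04·13.4)) = 1.0423
sugar = (3.1 − 1.0423)·4.0·24.8

204.1194 g


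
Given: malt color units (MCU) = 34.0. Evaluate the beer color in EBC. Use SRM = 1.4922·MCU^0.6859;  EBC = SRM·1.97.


SRM = 1.4922·34.0^0.6859 = 16.7598
EBC = 16.7598·1.97

33.0168 EBC


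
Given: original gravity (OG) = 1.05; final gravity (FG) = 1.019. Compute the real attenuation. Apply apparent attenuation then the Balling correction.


AA = (OG−FG)/(OG−1)·100;  RA = AA·0.8192
AA = (1.05 − 1.019)/(1.05 − 1)·100 = 62.0000
RA = 62.0000·0.8192

50.7904 %


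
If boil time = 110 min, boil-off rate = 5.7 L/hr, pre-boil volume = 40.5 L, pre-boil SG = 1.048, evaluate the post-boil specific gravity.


V_post = V_pre − rate·(t/60);  SG_post = 1 + (SG_pre−1)·V_pre/V_post
V_post = 40.5 − 5.7·(110/60) = 30.0500
SG_post = 1 + (1.048 − 1)·40.5/30.0500

1.0647


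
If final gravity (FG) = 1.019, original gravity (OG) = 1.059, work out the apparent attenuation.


AA = (OG − FG)/(OG − 1) · 100
AA = (1.059 − 1.019)/(1.059 − 1) · 100

67.7966 %


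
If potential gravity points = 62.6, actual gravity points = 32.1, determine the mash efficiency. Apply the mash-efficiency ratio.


efficiency = actual / potential × 100
efficiency = 32.1 / 62.6 × 100

51.2780 %


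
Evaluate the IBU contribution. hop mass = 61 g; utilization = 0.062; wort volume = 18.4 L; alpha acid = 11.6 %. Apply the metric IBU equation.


IBU = (α/100)·mass·U·1000 / V
IBU = (11.6/100)·61·0.062·1000 / 18.4

23.8430 IBU


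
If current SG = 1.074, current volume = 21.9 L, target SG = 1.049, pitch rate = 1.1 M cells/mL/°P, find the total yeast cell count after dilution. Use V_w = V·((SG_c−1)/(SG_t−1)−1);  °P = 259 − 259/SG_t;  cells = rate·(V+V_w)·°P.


V_w = 21.9·((1.074−1)/(1.049−1)−1) = 11.1735
V_final = 21.9 + 11.1735 = 33.0735
°P = 259 − 259/1.049 = 12.0982
cells = 1.1·33.0735·12.0982

440.1420 billion cells


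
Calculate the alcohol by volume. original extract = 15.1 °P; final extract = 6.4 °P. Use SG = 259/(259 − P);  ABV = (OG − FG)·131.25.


OG = 259/(259 − 15.1) = 1.0619
FG = 259/(259 − 6.4) = 1.0253
ABV = (1.0619 − 1.0253)·131.25

4.8004 % ABV


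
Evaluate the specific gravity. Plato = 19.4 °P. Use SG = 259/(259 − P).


SG = 259/(259 − 19.4)

1.0810


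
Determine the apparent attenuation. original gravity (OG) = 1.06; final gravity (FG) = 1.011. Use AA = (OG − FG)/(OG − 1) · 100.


AA = (1.06 − 1.011)/(1.06 − 1) · 100

81.6667 %


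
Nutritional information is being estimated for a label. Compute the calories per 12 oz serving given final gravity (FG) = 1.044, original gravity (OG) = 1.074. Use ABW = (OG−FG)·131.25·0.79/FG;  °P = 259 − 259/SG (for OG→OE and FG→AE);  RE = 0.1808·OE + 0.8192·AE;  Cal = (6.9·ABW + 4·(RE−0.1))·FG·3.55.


ABW = (1.074 − 1.044)·131.25·0.79/1.044 = 2.9795
OE = 259 − 259/1.074 = 17.8454 °P
AE = 259 − 259/1.044 = 10.9157 °P
RE = 0.1808·17.8454 + 0.8192·10.9157 = 12.1686 °P
Cal = (6.9·2.9795 + 4·(12.1686−0.1))·1.044·3.55

255.1094 kcal


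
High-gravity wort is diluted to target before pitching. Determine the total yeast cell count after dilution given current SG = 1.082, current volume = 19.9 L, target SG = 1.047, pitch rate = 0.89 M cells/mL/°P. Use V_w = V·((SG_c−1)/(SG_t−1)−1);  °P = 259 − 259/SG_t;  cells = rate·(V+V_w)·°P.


V_w = 19.9·((1.082−1)/(1.047−1)−1) = 14.8191
V_final = 19.9 + 14.8191 = 34.7191
°P = 259 − 259/1.047 = 11.6266
cells = 0.89·34.7191·11.6266

359.2610 billion cells


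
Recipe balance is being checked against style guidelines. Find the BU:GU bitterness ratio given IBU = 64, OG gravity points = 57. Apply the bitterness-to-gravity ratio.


BU:GU = IBU / OG_points
BU:GU = 64 / 57

1.1228


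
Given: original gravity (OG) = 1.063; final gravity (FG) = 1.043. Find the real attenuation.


AA = (OG−FG)/(OG−1)·100;  RA = AA·0.8192
AA = (1.063 − 1.043)/(1.063 − 1)·100 = 31.7460
RA = 31.7460·0.8192

26.0063 %


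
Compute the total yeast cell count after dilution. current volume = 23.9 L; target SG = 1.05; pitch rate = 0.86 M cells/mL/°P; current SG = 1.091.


V_w = V·((SG_c−1)/(SG_t−1)−1);  °P = 259 − 259/SG_t;  cells = rate·(V+V_w)·°P
V_w = 23.9·((1.091−1)/(1.05−1)−1) = 19.5980
V_final = 23.9 + 19.5980 = 43.4980
°P = 259 − 259/1.05 = 12.3333
cells = 0.86·43.4980·12.3333

461.3688 billion cells


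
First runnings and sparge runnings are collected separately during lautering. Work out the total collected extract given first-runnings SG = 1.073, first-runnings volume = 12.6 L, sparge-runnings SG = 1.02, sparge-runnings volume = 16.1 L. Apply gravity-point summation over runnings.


total = Σ (SG_i − 1)·1000·V_i
first = (1.073 − 1)·1000·12.6 = 919.8000
sparge = (1.02 − 1)·1000·16.1 = 322.0000
total = 919.8000 + 322.0000

1241.8000 gravity·L


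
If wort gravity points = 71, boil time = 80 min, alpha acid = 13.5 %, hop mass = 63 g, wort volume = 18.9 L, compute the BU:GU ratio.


U = 1.65·0.000125^(GP/1000)·(1−e^(−0.04t))/4.15;  IBU = (α/100)·m·U·1000/V;  BU:GU = IBU/GP
U = 1.65·0.000125^(71/1000)·(1−e^(−0.04·80))/4.15 = 0.2015
IBU = (13.5/100)·63·0.2015·1000/18.9 = 90.6683
BU:GU = 90.6683/71

1.2770


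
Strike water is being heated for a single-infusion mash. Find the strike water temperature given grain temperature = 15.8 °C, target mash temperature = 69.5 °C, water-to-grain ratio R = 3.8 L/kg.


T_strike = (0.41/R)·(T_mash − T_grain) + T_mash
T_strike = (0.41/3.8)·(69.5 − 15.8) + 69.5

75.2939 °C


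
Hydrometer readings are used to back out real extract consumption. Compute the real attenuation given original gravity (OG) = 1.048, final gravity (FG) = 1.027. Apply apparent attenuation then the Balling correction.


AA = (OG−FG)/(OG−1)·100;  RA = AA·0.8192
AA = (1.048 − 1.027)/(1.048 − 1)·100 = 43.7500
RA = 43.7500·0.8192

35.8400 %


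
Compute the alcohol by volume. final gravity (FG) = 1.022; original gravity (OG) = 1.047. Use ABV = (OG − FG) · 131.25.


ABV = (1.047 − 1.022) · 131.25

3.2812 % ABV


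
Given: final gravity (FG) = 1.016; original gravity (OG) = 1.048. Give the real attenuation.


AA = (OG−FG)/(OG−1)·100;  RA = AA·0.8192
AA = (1.048 − 1.016)/(1.048 − 1)·100 = 66.6667
RA = 66.6667·0.8192

54.6133 %


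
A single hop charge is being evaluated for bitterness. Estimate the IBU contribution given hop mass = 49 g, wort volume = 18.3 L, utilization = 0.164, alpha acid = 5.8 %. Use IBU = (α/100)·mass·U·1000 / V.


IBU = (5.8/100)·49·0.164·1000 / 18.3

25.4693 IBU


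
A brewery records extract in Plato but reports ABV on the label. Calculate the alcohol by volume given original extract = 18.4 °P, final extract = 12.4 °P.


SG = 259/(259 − P);  ABV = (OG − FG)·131.25
OG = 259/(259 − 18.4) = 1.0765
FG = 259/(259 − 12.4) = 1.0503
ABV = (1.0765 − 1.0503)·131.25

3.4376 % ABV


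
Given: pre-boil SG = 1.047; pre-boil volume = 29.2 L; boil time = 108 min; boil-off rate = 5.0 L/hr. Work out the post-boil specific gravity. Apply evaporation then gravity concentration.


V_post = V_pre − rate·(t/60);  SG_post = 1 + (SG_pre−1)·V_pre/V_post
V_post = 29.2 − 5.0·(108/60) = 20.2000
SG_post = 1 + (1.047 − 1)·29.2/20.2000

1.0679


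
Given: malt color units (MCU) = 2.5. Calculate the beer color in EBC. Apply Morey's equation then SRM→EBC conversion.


SRM = 1.4922·MCU^0.6859;  EBC = SRM·1.97
SRM = 1.4922·2.5^0.6859 = 2.7975
EBC = 2.7975·1.97

5.5111 EBC


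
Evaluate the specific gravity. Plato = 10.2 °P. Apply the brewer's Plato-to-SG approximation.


SG = 259/(259 − P)
SG = 259/(259 − 10.2)

1.0410


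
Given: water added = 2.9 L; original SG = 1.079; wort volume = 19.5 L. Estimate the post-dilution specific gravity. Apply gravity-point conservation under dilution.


SG_new = 1 + (SG_old − 1)·V_old/(V_old + V_water)
pts = (1.079 − 1)·1000·19.5/(19.5 + 2.9) = 68.7723
SG_new = 1 + 68.7723/1000

1.0688


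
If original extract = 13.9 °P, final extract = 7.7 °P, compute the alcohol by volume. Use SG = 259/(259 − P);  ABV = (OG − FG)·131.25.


OG = 259/(259 − 13.9) = 1.0567
FG = 259/(259 − 7.7) = 1.0306
ABV = (1.0567 − 1.0306)·131.25

3.4218 % ABV


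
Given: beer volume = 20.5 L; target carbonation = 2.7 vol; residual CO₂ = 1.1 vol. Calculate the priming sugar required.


sugar = (target − residual)·4.0·V
sugar = (2.7 − 1.1)·4.0·20.5

131.2000 g


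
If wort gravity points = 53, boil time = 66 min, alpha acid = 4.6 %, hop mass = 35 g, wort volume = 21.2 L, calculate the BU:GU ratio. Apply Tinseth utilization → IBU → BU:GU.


U = 1.65·0.000125^(GP/1000)·(1−e^(−0.04t))/4.15;  IBU = (α/100)·m·U·1000/V;  BU:GU = IBU/GP
U = 1.65·0.000125^(53/1000)·(1−e^(−0.04·66))/4.15 = 0.2293
IBU = (4.6/100)·35·0.2293·1000/21.2 = 17.4144
BU:GU = 17.4144/53

0.3286


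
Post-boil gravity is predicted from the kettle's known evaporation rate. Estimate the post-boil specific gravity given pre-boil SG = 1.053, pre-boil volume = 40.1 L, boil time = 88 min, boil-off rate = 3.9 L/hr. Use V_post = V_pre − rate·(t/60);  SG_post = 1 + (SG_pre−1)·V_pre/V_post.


V_post = 40.1 − 3.9·(88/60) = 34.3800
SG_post = 1 + (1.053 − 1)·40.1/34.3800

1.0618


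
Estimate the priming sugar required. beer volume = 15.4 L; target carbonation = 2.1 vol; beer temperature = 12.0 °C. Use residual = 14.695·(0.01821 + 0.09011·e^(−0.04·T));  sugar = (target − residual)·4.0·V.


residual = 14.695·(0.01821 + 0.09011·e^(−0.04·12.0)) = 1.0870
sugar = (2.1 − 1.0870)·4.0·15.4

62.4028 g


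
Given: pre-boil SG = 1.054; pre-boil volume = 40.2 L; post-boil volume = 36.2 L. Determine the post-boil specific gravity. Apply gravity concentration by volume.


SG_post = 1 + (SG_pre − 1)·V_pre/V_post
pts_pre = (1.054 − 1)·1000 = 54.0000
pts_post = 54.0000·40.2/36.2 = 59.9669
SG_post = 1 + 59.9669/1000

1.0600


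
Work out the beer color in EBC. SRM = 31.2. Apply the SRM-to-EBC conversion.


EBC = SRM · 1.97
EBC = 31.2 · 1.97

61.4640 EBC


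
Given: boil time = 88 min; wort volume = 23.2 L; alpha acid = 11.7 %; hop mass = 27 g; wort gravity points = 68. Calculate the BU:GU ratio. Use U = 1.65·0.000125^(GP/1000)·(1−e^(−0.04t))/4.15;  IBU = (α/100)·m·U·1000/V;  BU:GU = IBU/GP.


U = 1.65·0.000125^(68/1000)·(1−e^(−0.04·88))/4.15 = 0.2094
IBU = (11.7/100)·27·0.2094·1000/23.2 = 28.5127
BU:GU = 28.5127/68

0.4193


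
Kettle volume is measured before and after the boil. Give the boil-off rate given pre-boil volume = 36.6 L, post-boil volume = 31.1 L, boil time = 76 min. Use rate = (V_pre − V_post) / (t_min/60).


rate = (36.6 − 31.1) / (76/60)

4.3421 L/hr


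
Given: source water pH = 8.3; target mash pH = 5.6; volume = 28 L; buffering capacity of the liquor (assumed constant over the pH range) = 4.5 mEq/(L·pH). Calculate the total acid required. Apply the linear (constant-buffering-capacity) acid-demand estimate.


acid = buffering capacity · (pH_source − pH_target) · V
acid = 4.5 · (8.3 − 5.6) · 28

340.2000 mEq


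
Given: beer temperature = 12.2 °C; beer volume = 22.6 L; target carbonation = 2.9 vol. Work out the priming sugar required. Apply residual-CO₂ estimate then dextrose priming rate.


residual = 14.695·(0.01821 + 0.09011·e^(−0.04·T));  sugar = (target − residual)·4.0·V
residual = 14.695·(0.01821 + 0.09011·e^(−0.04·12.2)) = 1.0804
sugar = (2.9 − 1.0804)·4.0·22.6

164.4883 g


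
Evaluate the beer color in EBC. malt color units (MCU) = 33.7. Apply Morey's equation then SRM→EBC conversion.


SRM = 1.4922·MCU^0.6859;  EBC = SRM·1.97
SRM = 1.4922·33.7^0.6859 = 16.6582
EBC = 16.6582·1.97

32.8167 EBC


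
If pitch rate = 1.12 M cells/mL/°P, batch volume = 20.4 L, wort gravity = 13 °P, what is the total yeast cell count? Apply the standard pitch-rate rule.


cells (billions) = rate · V_L · °P
cells = 1.12 · 20.4 · 13

297.0240 billion cells


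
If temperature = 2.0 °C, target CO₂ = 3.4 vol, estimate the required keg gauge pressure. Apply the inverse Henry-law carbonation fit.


psi = vols/(0.01821 + 0.09011·e^(−0.04·T)) − 14.695
psi = 3.4/(0.01821 + 0.09011·e^(−0.04·2.0)) − 14.695

18.8382 psi


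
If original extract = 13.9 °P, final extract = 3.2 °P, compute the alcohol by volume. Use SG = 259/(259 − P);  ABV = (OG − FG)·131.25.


OG = 259/(259 − 13.9) = 1.0567
FG = 259/(259 − 3.2) = 1.0125
ABV = (1.0567 − 1.0125)·131.25

5.8015 % ABV


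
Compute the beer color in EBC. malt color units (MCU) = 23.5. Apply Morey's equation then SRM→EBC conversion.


SRM = 1.4922·MCU^0.6859;  EBC = SRM·1.97
SRM = 1.4922·23.5^0.6859 = 13.0090
EBC = 13.0090·1.97

25.6276 EBC


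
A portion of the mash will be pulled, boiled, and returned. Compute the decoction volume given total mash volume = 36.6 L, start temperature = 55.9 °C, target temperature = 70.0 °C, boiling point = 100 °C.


V_dec = V_total·(T_target − T_start)/(T_boil − T_start)
V_dec = 36.6·(70.0 − 55.9)/(100 − 55.9)

11.7020 L


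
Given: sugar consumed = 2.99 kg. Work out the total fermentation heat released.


Q = m_sugar · 590 kJ/kg
Q = 2.99 · 590

1764.1000 kJ


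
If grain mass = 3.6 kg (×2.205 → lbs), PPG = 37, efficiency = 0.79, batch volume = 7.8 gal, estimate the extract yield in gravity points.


points = lbs × PPG × eff / vol
lbs = 3.6 × 2.205 = 7.9380
points = 7.9380 × 37 × 0.79 / 7.8

29.7471 points


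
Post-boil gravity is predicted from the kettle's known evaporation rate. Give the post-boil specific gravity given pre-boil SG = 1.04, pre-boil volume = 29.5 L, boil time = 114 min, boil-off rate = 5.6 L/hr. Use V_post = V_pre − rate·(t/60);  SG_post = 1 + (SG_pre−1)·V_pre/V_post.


V_post = 29.5 − 5.6·(114/60) = 18.8600
SG_post = 1 + (1.04 − 1)·29.5/18.8600

1.0626


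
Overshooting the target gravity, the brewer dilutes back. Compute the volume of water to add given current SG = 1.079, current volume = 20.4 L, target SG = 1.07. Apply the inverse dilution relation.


V_water = V·((SG_curr − 1)/(SG_target − 1) − 1)
V_water = 20.4·((1.079 − 1)/(1.07 − 1) − 1)

2.6229 L


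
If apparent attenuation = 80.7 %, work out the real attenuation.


RA = AA · 0.8192
RA = 80.7 · 0.8192

66.1094 %


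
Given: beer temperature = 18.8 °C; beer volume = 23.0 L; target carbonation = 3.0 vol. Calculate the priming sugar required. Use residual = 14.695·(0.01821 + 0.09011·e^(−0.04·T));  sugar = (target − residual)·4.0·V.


residual = 14.695·(0.01821 + 0.09011·e^(−0.04·18.8)) = 0.8918
sugar = (3.0 − 0.8918)·4.0·23.0

193.9509 g


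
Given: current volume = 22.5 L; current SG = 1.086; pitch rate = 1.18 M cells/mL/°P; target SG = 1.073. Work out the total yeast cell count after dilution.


V_w = V·((SG_c−1)/(SG_t−1)−1);  °P = 259 − 259/SG_t;  cells = rate·(V+V_w)·°P
V_w = 22.5·((1.086−1)/(1.073−1)−1) = 4.0068
V_final = 22.5 + 4.0068 = 26.5068
°P = 259 − 259/1.073 = 17.6207
cells = 1.18·26.5068·17.6207

551.1414 billion cells


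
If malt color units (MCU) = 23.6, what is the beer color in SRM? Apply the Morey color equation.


SRM = 1.4922 · MCU^0.6859
SRM = 1.4922 · 23.6^0.6859

13.0469 SRM


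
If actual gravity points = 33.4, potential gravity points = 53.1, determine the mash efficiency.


efficiency = actual / potential × 100
efficiency = 33.4 / 53.1 × 100

62.9002 %


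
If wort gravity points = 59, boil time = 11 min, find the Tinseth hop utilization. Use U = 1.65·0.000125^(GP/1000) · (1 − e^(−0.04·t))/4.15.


bigness = 1.65·0.000125^(59/1000) = 0.9710
boil_factor = (1 − e^(−0.04·11))/4.15 = 0.0858
U = 0.9710 · 0.0858

0.0833


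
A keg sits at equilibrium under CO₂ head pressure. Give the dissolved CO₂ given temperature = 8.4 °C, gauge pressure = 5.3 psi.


vols = (P + 14.695)·(0.01821 + 0.09011·e^(−0.04·T))
vols = (5.3 + 14.695)·(0.01821 + 0.09011·e^(−0.04·8.4))

1.6517 volumes


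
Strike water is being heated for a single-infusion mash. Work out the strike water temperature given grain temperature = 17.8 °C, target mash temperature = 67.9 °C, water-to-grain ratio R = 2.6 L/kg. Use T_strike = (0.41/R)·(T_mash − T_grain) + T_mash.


T_strike = (0.41/2.6)·(67.9 − 17.8) + 67.9

75.8004 °C


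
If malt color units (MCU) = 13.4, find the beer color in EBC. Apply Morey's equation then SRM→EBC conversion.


SRM = 1.4922·MCU^0.6859;  EBC = SRM·1.97
SRM = 1.4922·13.4^0.6859 = 8.8493
EBC = 8.8493·1.97

17.4331 EBC


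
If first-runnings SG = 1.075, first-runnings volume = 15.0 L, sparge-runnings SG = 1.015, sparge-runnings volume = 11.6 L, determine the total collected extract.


total = Σ (SG_i − 1)·1000·V_i
first = (1.075 − 1)·1000·15.0 = 1125.0000
sparge = (1.015 − 1)·1000·11.6 = 174.0000
total = 1125.0000 + 174.0000

1299.0000 gravity·L


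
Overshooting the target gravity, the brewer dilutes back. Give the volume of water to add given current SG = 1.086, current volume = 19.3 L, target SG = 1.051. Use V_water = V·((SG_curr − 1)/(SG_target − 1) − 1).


V_water = 19.3·((1.086 − 1)/(1.051 − 1) − 1)

13.2451 L


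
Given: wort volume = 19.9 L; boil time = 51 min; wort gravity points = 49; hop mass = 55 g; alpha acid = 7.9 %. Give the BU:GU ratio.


U = 1.65·0.000125^(GP/1000)·(1−e^(−0.04t))/4.15;  IBU = (α/100)·m·U·1000/V;  BU:GU = IBU/GP
U = 1.65·0.000125^(49/1000)·(1−e^(−0.04·51))/4.15 = 0.2227
IBU = (7.9/100)·55·0.2227·1000/19.9 = 48.6212
BU:GU = 48.6212/49

0.9923


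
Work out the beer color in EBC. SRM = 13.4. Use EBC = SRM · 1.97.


EBC = 13.4 · 1.97

26.3980 EBC


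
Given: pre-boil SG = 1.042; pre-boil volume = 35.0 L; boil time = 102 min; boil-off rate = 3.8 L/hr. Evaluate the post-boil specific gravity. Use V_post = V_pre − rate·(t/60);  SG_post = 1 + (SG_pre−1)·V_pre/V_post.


V_post = 35.0 − 3.8·(102/60) = 28.5400
SG_post = 1 + (1.042 − 1)·35.0/28.5400

1.0515


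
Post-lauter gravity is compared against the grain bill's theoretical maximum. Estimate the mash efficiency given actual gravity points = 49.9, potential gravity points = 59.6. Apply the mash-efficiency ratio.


efficiency = actual / potential × 100
efficiency = 49.9 / 59.6 × 100

83.7248 %


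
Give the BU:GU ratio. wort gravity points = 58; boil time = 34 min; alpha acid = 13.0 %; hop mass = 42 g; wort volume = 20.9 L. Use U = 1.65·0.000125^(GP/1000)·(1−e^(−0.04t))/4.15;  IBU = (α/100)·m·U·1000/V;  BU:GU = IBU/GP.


U = 1.65·0.000125^(58/1000)·(1−e^(−0.04·34))/4.15 = 0.1755
IBU = (13.0/100)·42·0.1755·1000/20.9 = 45.8448
BU:GU = 45.8448/58

0.7904


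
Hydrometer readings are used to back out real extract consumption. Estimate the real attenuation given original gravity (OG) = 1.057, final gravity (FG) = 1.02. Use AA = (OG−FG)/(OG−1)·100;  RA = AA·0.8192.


AA = (1.057 − 1.02)/(1.057 − 1)·100 = 64.9123
RA = 64.9123·0.8192

53.1761 %


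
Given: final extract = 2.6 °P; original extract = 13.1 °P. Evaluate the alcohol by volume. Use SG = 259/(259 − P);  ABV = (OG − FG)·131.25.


OG = 259/(259 − 13.1) = 1.0533
FG = 259/(259 − 2.6) = 1.0101
ABV = (1.0533 − 1.0101)·131.25

5.6612 % ABV


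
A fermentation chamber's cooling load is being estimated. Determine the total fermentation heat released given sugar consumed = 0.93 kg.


Q = m_sugar · 590 kJ/kg
Q = 0.93 · 590

548.7000 kJ


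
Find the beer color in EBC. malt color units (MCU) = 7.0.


SRM = 1.4922·MCU^0.6859;  EBC = SRM·1.97
SRM = 1.4922·7.0^0.6859 = 5.6687
EBC = 5.6687·1.97

11.1672 EBC


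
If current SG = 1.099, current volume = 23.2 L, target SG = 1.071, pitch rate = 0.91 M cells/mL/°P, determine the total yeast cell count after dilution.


V_w = V·((SG_c−1)/(SG_t−1)−1);  °P = 259 − 259/SG_t;  cells = rate·(V+V_w)·°P
V_w = 23.2·((1.099−1)/(1.071−1)−1) = 9.1493
V_final = 23.2 + 9.1493 = 32.3493
°P = 259 − 259/1.071 = 17.1699
cells = 0.91·32.3493·17.1699

505.4461 billion cells


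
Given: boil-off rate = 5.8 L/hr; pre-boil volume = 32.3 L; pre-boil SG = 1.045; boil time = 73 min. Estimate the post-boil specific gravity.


V_post = V_pre − rate·(t/60);  SG_post = 1 + (SG_pre−1)·V_pre/V_post
V_post = 32.3 − 5.8·(73/60) = 25.2433
SG_post = 1 + (1.045 − 1)·32.3/25.2433

1.0576


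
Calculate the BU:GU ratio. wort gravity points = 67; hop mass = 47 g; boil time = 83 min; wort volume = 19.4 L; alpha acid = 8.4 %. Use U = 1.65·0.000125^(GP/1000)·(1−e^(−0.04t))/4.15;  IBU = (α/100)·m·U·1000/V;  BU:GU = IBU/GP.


U = 1.65·0.000125^(67/1000)·(1−e^(−0.04·83))/4.15 = 0.2099
IBU = (8.4/100)·47·0.2099·1000/19.4 = 42.7083
BU:GU = 42.7083/67

0.6374


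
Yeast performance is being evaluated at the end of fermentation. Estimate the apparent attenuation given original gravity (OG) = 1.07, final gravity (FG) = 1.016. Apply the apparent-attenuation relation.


AA = (OG − FG)/(OG − 1) · 100
AA = (1.07 − 1.016)/(1.07 − 1) · 100

77.1429 %


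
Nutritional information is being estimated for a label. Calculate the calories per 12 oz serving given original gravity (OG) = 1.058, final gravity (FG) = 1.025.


ABW = (OG−FG)·131.25·0.79/FG;  °P = 259 − 259/SG (for OG→OE and FG→AE);  RE = 0.1808·OE + 0.8192·AE;  Cal = (6.9·ABW + 4·(RE−0.1))·FG·3.55
ABW = (1.058 − 1.025)·131.25·0.79/1.025 = 3.3382
OE = 259 − 259/1.058 = 14.1985 °P
AE = 259 − 259/1.025 = 6.3171 °P
RE = 0.1808·14.1985 + 0.8192·6.3171 = 7.7420 °P
Cal = (6.9·3.3382 + 4·(7.7420−0.1))·1.025·3.55

195.0440 kcal


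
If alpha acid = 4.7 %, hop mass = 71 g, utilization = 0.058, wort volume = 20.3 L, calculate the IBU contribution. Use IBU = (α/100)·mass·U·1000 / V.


IBU = (4.7/100)·71·0.058·1000 / 20.3

9.5343 IBU


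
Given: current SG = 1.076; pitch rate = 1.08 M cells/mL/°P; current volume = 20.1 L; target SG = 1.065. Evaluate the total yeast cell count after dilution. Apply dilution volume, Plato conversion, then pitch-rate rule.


V_w = V·((SG_c−1)/(SG_t−1)−1);  °P = 259 − 259/SG_t;  cells = rate·(V+V_w)·°P
V_w = 20.1·((1.076−1)/(1.065−1)−1) = 3.4015
V_final = 20.1 + 3.4015 = 23.5015
°P = 259 − 259/1.065 = 15.8075
cells = 1.08·23.5015·15.8075

401.2209 billion cells


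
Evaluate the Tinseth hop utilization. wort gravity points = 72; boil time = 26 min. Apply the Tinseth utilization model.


U = 1.65·0.000125^(GP/1000) · (1 − e^(−0.04·t))/4.15
bigness = 1.65·0.000125^(72/1000) = 0.8639
boil_factor = (1 − e^(−0.04·26))/4.15 = 0.1558
U = 0.8639 · 0.1558

0.1346


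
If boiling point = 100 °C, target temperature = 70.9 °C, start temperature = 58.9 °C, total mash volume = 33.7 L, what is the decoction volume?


V_dec = V_total·(T_target − T_start)/(T_boil − T_start)
V_dec = 33.7·(70.9 − 58.9)/(100 − 58.9)

9.8394 L


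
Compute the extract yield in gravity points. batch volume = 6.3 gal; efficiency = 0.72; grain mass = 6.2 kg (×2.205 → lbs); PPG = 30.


points = lbs × PPG × eff / vol
lbs = 6.2 × 2.205 = 13.6710
points = 13.6710 × 30 × 0.72 / 6.3

46.8720 points


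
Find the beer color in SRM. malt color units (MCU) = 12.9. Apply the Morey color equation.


SRM = 1.4922 · MCU^0.6859
SRM = 1.4922 · 12.9^0.6859

8.6215 SRM


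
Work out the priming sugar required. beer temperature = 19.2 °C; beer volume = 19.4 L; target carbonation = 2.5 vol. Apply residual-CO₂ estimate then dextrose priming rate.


residual = 14.695·(0.01821 + 0.09011·e^(−0.04·T));  sugar = (target − residual)·4.0·V
residual = 14.695·(0.01821 + 0.09011·e^(−0.04·19.2)) = 0.8819
sugar = (2.5 − 0.8819)·4.0·19.4

125.5623 g


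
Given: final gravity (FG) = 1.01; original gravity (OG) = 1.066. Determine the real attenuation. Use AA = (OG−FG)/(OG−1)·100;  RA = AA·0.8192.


AA = (1.066 − 1.01)/(1.066 − 1)·100 = 84.8485
RA = 84.8485·0.8192

69.5079 %


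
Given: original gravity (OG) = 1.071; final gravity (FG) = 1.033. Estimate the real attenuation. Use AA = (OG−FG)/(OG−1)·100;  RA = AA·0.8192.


AA = (1.071 − 1.033)/(1.071 − 1)·100 = 53.5211
RA = 53.5211·0.8192

43.8445 %


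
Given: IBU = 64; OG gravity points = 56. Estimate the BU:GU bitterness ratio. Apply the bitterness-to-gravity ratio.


BU:GU = IBU / OG_points
BU:GU = 64 / 56

1.1429


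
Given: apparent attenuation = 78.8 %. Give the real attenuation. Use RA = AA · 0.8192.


RA = 78.8 · 0.8192

64.5530 %


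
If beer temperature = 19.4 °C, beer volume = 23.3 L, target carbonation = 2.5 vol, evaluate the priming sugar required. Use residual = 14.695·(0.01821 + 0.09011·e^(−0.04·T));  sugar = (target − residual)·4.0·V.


residual = 14.695·(0.01821 + 0.09011·e^(−0.04·19.4)) = 0.8770
sugar = (2.5 − 0.8770)·4.0·23.3

151.2604 g


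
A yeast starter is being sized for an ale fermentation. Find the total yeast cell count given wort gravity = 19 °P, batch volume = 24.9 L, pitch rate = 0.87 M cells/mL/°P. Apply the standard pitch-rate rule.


cells (billions) = rate · V_L · °P
cells = 0.87 · 24.9 · 19

411.5970 billion cells


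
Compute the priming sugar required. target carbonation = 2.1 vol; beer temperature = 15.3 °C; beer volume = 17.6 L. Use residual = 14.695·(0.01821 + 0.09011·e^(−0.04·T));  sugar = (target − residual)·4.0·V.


residual = 14.695·(0.01821 + 0.09011·e^(−0.04·15.3)) = 0.9856
sugar = (2.1 − 0.9856)·4.0·17.6

78.4506 g


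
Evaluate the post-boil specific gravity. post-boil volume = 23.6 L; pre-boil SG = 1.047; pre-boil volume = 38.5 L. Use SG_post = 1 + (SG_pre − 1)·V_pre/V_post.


pts_pre = (1.047 − 1)·1000 = 47.0000
pts_post = 47.0000·38.5/23.6 = 76.6737
SG_post = 1 + 76.6737/1000

1.0767


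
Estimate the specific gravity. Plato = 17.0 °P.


SG = 259/(259 − P)
SG = 259/(259 − 17.0)

1.0702


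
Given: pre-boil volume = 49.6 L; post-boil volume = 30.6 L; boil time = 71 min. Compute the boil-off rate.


rate = (V_pre − V_post) / (t_min/60)
rate = (49.6 − 30.6) / (71/60)

16.0563 L/hr


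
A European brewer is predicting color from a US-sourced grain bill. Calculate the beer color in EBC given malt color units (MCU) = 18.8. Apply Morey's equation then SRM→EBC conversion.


SRM = 1.4922·MCU^0.6859;  EBC = SRM·1.97
SRM = 1.4922·18.8^0.6859 = 11.1628
EBC = 11.1628·1.97

21.9907 EBC


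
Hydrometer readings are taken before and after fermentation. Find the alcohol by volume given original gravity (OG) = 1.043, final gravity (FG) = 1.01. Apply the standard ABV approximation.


ABV = (OG − FG) · 131.25
ABV = (1.043 − 1.01) · 131.25

4.3312 % ABV


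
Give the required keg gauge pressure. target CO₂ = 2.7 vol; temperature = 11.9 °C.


psi = vols/(0.01821 + 0.09011·e^(−0.04·T)) − 14.695
psi = 2.7/(0.01821 + 0.09011·e^(−0.04·11.9)) − 14.695

21.6970 psi
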